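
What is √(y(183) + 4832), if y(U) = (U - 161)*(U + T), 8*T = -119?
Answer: √34123/2 ≈ 92.362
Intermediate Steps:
T = -119/8 (T = (⅛)*(-119) = -119/8 ≈ -14.875)
y(U) = (-161 + U)*(-119/8 + U) (y(U) = (U - 161)*(U - 119/8) = (-161 + U)*(-119/8 + U))
√(y(183) + 4832) = √((19159/8 + 183² - 1407/8*183) + 4832) = √((19159/8 + 33489 - 257481/8) + 4832) = √(14795/4 + 4832) = √(34123/4) = √34123/2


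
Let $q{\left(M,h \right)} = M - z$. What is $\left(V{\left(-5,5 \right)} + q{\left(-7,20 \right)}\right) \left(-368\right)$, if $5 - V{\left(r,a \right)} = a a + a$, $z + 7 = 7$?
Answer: $11776$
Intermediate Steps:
$z = 0$ ($z = -7 + 7 = 0$)
$V{\left(r,a \right)} = 5 - a - a^{2}$ ($V{\left(r,a \right)} = 5 - \left(a a + a\right) = 5 - \left(a^{2} + a\right) = 5 - \left(a + a^{2}\right) = 5 - a - a^{2}$)
$q{\left(M,h \right)} = M$ ($q{\left(M,h \right)} = M - 0 = M + 0 = M$)
$\left(V{\left(-5,5 \right)} + q{\left(-7,20 \right)}\right) \left(-368\right) = \left(\left(5 - 5 - 5^{2}\right) - 7\right) \left(-368\right) = \left(\left(5 - 5 - 25\right) - 7\right) \left(-368\right) = \left(-25 - 7\right) \left(-368\right) = \left(-32\right) \left(-368\right) = 11776$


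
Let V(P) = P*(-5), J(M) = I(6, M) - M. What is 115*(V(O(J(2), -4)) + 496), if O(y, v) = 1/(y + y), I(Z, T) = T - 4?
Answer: 456895/8 ≈ 57112.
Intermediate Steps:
I(Z, T) = -4 + T
J(M) = -4 (J(M) = (-4 + M) - M = -4)
O(y, v) = 1/(2*y)
V(P) = -5*P
115*(V(O(J(2), -4)) + 496) = 115*(-5/(2*(-4)) + 496) = 115*(-5*(-1)/(2*4) + 496) = 115*(-5*(-⅛) + 496) = 115*(5/8 + 496) = 115*(3973/8) = 456895/8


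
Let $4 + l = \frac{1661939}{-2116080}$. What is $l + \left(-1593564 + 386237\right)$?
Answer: $- \frac{2554810644419}{2116080} \approx -1.2073 \cdot 10^{6}$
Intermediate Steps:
$l = - \frac{10126259}{2116080}$ ($l = -4 + \frac{1661939}{-2116080} = -4 + 1661939 \left(- \frac{1}{2116080}\right) = -4 - \frac{1661939}{2116080} = - \frac{10126259}{2116080} \approx -4.7854$)
$l + \left(-1593564 + 386237\right) = - \frac{10126259}{2116080} + \left(-1593564 + 386237\right) = - \frac{10126259}{2116080} - 1207327 = - \frac{2554810644419}{2116080}$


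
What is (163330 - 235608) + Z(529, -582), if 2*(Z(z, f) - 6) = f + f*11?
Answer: -75764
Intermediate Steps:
Z(z, f) = 6 + 6*f (Z(z, f) = 6 + (f + f*11)/2 = 6 + (f + 11*f)/2 = 6 + (12*f)/2 = 6 + 6*f)
(163330 - 235608) + Z(529, -582) = (163330 - 235608) + (6 + 6*(-582)) = -72278 + (6 - 3492) = -72278 - 3486 = -75764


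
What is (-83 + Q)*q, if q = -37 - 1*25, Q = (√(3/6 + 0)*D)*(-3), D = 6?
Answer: 5146 + 558*√2 ≈ 5935.1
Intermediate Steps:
Q = -9*√2 (Q = (√(3/6 + 0)*6)*(-3) = (√(3*(⅙) + 0)*6)*(-3) = (√(½ + 0)*6)*(-3) = (√(½)*6)*(-3) = ((√2/2)*6)*(-3) = (3*√2)*(-3) = -9*√2 ≈ -12.728)
q = -62 (q = -37 - 25 = -62)
(-83 + Q)*q = (-83 - 9*√2)*(-62) = 5146 + 558*√2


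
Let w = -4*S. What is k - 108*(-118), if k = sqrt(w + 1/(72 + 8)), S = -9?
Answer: 12744 + sqrt(14405)/20 ≈ 12750.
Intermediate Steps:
w = 36 (w = -4*(-9) = 36)
k = sqrt(14405)/20 (k = sqrt(36 + 1/(72 + 8)) = sqrt(36 + 1/80) = sqrt(2881/80) = sqrt(14405)/20 ≈ 6.0010)
k - 108*(-118) = sqrt(14405)/20 - 108*(-118) = sqrt(14405)/20 + 12744 = 12744 + sqrt(14405)/20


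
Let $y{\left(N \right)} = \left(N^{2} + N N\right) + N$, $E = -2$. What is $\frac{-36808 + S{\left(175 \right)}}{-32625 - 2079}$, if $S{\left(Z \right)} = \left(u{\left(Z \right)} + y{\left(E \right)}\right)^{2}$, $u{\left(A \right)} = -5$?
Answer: $\frac{12269}{11568} \approx 1.0606$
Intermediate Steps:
$y{\left(N \right)} = N + 2 N^{2}$ ($y{\left(N \right)} = \left(N^{2} + N^{2}\right) + N = 2 N^{2} + N = N + 2 N^{2}$)
$S{\left(Z \right)} = 1$ ($S{\left(Z \right)} = \left(-5 - 2 \left(1 + 2 \left(-2\right)\right)\right)^{2} = \left(-5 - 2 \left(1 - 4\right)\right)^{2} = \left(-5 - -6\right)^{2} = \left(-5 + 6\right)^{2} = 1^{2} = 1$)
$\frac{-36808 + S{\left(175 \right)}}{-32625 - 2079} = \frac{-36808 + 1}{-32625 - 2079} = - \frac{36807}{-34704} = \left(-36807\right) \left(- \frac{1}{34704}\right) = \frac{12269}{11568}$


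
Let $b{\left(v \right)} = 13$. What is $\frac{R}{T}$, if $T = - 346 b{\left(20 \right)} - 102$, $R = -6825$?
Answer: $\frac{273}{184} \approx 1.4837$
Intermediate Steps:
$T = -4600$ ($T = \left(-346\right) 13 - 102 = -4498 - 102 = -4600$)
$\frac{R}{T} = - \frac{6825}{-4600} = \left(-6825\right) \left(- \frac{1}{4600}\right) = \frac{273}{184}$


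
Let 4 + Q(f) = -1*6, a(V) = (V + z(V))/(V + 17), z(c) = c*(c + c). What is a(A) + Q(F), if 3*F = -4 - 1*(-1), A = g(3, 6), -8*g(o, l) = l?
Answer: -1297/130 ≈ -9.9769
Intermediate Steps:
z(c) = 2*c**2 (z(c) = c*(2*c) = 2*c**2)
g(o, l) = -l/8
A = -3/4 (A = -1/8*6 = -3/4 ≈ -0.75000)
a(V) = (V + 2*V**2)/(17 + V) (a(V) = (V + 2*V**2)/(V + 17) = (V + 2*V**2)/(17 + V))
F = -1 (F = (-4 - 1*(-1))/3 = (-4 + 1)/3 = (1/3)*(-3) = -1)
Q(f) = -10 (Q(f) = -4 - 1*6 = -4 - 6 = -10)
a(A) + Q(F) = -3*(1 + 2*(-3/4))/(4*(17 - 3/4)) - 10 = -3*(1 - 3/2)/(4*65/4) - 10 = -3/4*4/65*(-1/2) - 10 = 3/130 - 10 = -1297/130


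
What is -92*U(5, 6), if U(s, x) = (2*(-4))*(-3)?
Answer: -2208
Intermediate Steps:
U(s, x) = 24 (U(s, x) = -8*(-3) = 24)
-92*U(5, 6) = -92*24 = -2208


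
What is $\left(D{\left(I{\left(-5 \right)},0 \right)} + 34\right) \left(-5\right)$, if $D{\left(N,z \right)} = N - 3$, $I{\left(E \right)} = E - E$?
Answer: $-155$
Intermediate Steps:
$I{\left(E \right)} = 0$
$D{\left(N,z \right)} = -3 + N$ ($D{\left(N,z \right)} = N - 3 = -3 + N$)
$\left(D{\left(I{\left(-5 \right)},0 \right)} + 34\right) \left(-5\right) = \left(\left(-3 + 0\right) + 34\right) \left(-5\right) = \left(-3 + 34\right) \left(-5\right) = 31 \left(-5\right) = -155$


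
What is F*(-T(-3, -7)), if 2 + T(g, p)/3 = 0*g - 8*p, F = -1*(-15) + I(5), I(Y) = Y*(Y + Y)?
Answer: -10530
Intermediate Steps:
I(Y) = 2*Y² (I(Y) = Y*(2*Y) = 2*Y²)
F = 65 (F = -1*(-15) + 2*5² = 15 + 2*25 = 15 + 50 = 65)
T(g, p) = -6 - 24*p (T(g, p) = -6 + 3*(0*g - 8*p) = -6 + 3*(0 - 8*p) = -6 + 3*(-8*p) = -6 - 24*p)
F*(-T(-3, -7)) = 65*(-(-6 - 24*(-7))) = 65*(-(-6 + 168)) = 65*(-1*162) = 65*(-162) = -10530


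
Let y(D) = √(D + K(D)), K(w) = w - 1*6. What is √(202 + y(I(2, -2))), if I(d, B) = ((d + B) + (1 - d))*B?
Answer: √(202 + I*√2) ≈ 14.213 + 0.04975*I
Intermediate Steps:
K(w) = -6 + w (K(w) = w - 6 = -6 + w)
I(d, B) = B*(1 + B) (I(d, B) = ((B + d) + (1 - d))*B = (1 + B)*B = B*(1 + B))
y(D) = √(-6 + 2*D) (y(D) = √(D + (-6 + D)) = √(-6 + 2*D))
√(202 + y(I(2, -2))) = √(202 + √(-6 + 2*(-2*(1 - 2)))) = √(202 + √(-6 + 2*(-2*(-1)))) = √(202 + √(-6 + 2*2)) = √(202 + √(-6 + 4)) = √(202 + √(-2)) = √(202 + I*√2)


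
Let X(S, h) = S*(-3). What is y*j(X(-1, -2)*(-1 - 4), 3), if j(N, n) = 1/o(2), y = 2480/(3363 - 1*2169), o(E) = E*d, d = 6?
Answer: 310/1791 ≈ 0.17309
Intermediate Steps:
X(S, h) = -3*S
o(E) = 6*E (o(E) = E*6 = 6*E)
y = 1240/597 (y = 2480/(3363 - 2169) = 2480/1194 = 2480*(1/1194) = 1240/597 ≈ 2.0771)
j(N, n) = 1/12 (j(N, n) = 1/(6*2) = 1/12)
y*j(X(-1, -2)*(-1 - 4), 3) = (1240/597)*(1/12) = 310/1791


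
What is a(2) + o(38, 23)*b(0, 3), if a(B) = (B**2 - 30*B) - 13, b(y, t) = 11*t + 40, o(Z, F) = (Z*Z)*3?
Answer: 316167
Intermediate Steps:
o(Z, F) = 3*Z**2 (o(Z, F) = Z**2*3 = 3*Z**2)
b(y, t) = 40 + 11*t
a(B) = -13 + B**2 - 30*B
a(2) + o(38, 23)*b(0, 3) = (-13 + 2**2 - 30*2) + (3*38**2)*(40 + 11*3) = (-13 + 4 - 60) + (3*1444)*(40 + 33) = -69 + 4332*73 = -69 + 316236 = 316167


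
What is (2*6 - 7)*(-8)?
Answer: -40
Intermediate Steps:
(2*6 - 7)*(-8) = (12 - 7)*(-8) = 5*(-8) = -40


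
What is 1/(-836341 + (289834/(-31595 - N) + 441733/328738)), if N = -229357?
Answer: -32505942178/27185960868365179 ≈ -1.1957e-6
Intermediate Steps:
1/(-836341 + (289834/(-31595 - N) + 441733/328738)) = 1/(-836341 + (289834/(-31595 - 1*(-229357)) + 441733/328738)) = 1/(-836341 + (289834/(-31595 + 229357) + 441733*(1/328738))) = 1/(-836341 + (289834/197762 + 441733/328738)) = 1/(-836341 + (289834*(1/197762) + 441733/328738)) = 1/(-836341 + (144917/98881 + 441733/328738)) = 1/(-836341 + 91318725519/32505942178) = 1/(-27185960868365179/32505942178) = -32505942178/27185960868365179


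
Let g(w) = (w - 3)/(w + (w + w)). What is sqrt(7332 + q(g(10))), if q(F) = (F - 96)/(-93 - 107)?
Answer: sqrt(659923095)/300 ≈ 85.630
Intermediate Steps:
g(w) = (-3 + w)/(3*w) (g(w) = (-3 + w)/(w + 2*w) = (-3 + w)/((3*w)) = (-3 + w)*(1/(3*w)) = (-3 + w)/(3*w))
q(F) = 12/25 - F/200 (q(F) = (-96 + F)/(-200) = (-96 + F)*(-1/200) = 12/25 - F/200)
sqrt(7332 + q(g(10))) = sqrt(7332 + (12/25 - (-3 + 10)/(600*10))) = sqrt(7332 + (12/25 - 7/(600*10))) = sqrt(7332 + (12/25 - 1/200*7/30)) = sqrt(7332 + (12/25 - 7/6000)) = sqrt(7332 + 2873/6000) = sqrt(43994873/6000) = sqrt(659923095)/300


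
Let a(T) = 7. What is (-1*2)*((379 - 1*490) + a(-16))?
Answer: 208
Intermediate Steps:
(-1*2)*((379 - 1*490) + a(-16)) = (-1*2)*((379 - 1*490) + 7) = -2*((379 - 490) + 7) = -2*(-111 + 7) = -2*(-104) = 208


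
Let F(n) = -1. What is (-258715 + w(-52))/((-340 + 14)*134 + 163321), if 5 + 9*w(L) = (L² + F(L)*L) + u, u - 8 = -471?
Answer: -2326147/1076733 ≈ -2.1604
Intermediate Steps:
u = -463 (u = 8 - 471 = -463)
w(L) = -52 - L/9 + L²/9 (w(L) = -5/9 + ((L² - L) - 463)/9 = -5/9 + (-463 + L² - L)/9 = -5/9 + (-463/9 - L/9 + L²/9) = -52 - L/9 + L²/9)
(-258715 + w(-52))/((-340 + 14)*134 + 163321) = (-258715 + (-52 - ⅑*(-52) + (⅑)*(-52)²))/((-340 + 14)*134 + 163321) = (-258715 + (-52 + 52/9 + (⅑)*2704))/(-326*134 + 163321) = (-258715 + (-52 + 52/9 + 2704/9))/(-43684 + 163321) = (-258715 + 2288/9)/119637 = -2326147/9*1/119637 = -2326147/1076733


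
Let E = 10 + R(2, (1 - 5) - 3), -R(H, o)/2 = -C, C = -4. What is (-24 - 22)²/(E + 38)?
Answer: 529/10 ≈ 52.900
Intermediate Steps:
R(H, o) = -8 (R(H, o) = -(-2)*(-4) = -2*4 = -8)
E = 2 (E = 10 - 8 = 2)
(-24 - 22)²/(E + 38) = (-24 - 22)²/(2 + 38) = (-46)²/40 = 2116*(1/40) = 529/10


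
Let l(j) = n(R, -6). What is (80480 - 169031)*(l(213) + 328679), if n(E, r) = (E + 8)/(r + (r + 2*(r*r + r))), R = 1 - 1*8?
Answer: -465677695581/16 ≈ -2.9105e+10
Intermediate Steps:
R = -7 (R = 1 - 8 = -7)
n(E, r) = (8 + E)/(2*r**2 + 4*r) (n(E, r) = (8 + E)/(r + (r + 2*(r**2 + r))) = (8 + E)/(r + (r + 2*(r + r**2))) = (8 + E)/(r + (r + (2*r + 2*r**2))) = (8 + E)/(r + (2*r**2 + 3*r)) = (8 + E)/(2*r**2 + 4*r))
l(j) = 1/48 (l(j) = (1/2)*(8 - 7)/(-6*(2 - 6)) = (1/2)*(-1/6)*1/(-4) = (1/2)*(-1/6)*(-1/4)*1 = 1/48)
(80480 - 169031)*(l(213) + 328679) = (80480 - 169031)*(1/48 + 328679) = -88551*15776593/48 = -465677695581/16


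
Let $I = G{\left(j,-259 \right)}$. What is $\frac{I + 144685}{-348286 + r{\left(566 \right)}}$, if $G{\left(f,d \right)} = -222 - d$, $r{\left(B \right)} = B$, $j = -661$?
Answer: $- \frac{72361}{173860} \approx -0.4162$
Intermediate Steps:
$I = 37$ ($I = -222 - -259 = -222 + 259 = 37$)
$\frac{I + 144685}{-348286 + r{\left(566 \right)}} = \frac{37 + 144685}{-348286 + 566} = \frac{144722}{-347720} = 144722 \left(- \frac{1}{347720}\right) = - \frac{72361}{173860}$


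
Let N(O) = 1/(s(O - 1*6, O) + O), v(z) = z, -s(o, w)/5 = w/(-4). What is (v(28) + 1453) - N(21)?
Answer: 279905/189 ≈ 1481.0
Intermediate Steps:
s(o, w) = 5*w/4 (s(o, w) = -5*w/(-4) = -5*w*(-1)/4 = -(-5)*w/4 = 5*w/4)
N(O) = 4/(9*O) (N(O) = 1/(5*O/4 + O) = 1/(9*O/4) = 4/(9*O))
(v(28) + 1453) - N(21) = (28 + 1453) - 4/(9*21) = 1481 - 4/(9*21) = 1481 - 1*4/189 = 1481 - 4/189 = 279905/189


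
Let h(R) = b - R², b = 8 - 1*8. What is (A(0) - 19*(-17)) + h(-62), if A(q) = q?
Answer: -3521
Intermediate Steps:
b = 0 (b = 8 - 8 = 0)
h(R) = -R² (h(R) = 0 - R² = -R²)
(A(0) - 19*(-17)) + h(-62) = (0 - 19*(-17)) - 1*(-62)² = (0 + 323) - 1*3844 = 323 - 3844 = -3521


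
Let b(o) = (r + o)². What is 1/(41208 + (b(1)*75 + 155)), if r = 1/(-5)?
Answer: 1/41411 ≈ 2.4148e-5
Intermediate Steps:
r = -⅕ ≈ -0.20000
b(o) = (-⅕ + o)²
1/(41208 + (b(1)*75 + 155)) = 1/(41208 + (((-1 + 5*1)²/25)*75 + 155)) = 1/(41208 + (((-1 + 5)²/25)*75 + 155)) = 1/(41208 + (((1/25)*4²)*75 + 155)) = 1/(41208 + (((1/25)*16)*75 + 155)) = 1/(41208 + ((16/25)*75 + 155)) = 1/(41208 + (48 + 155)) = 1/(41208 + 203) = 1/41411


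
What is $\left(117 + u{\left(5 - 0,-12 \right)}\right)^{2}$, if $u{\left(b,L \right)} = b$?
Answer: $14884$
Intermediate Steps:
$\left(117 + u{\left(5 - 0,-12 \right)}\right)^{2} = \left(117 + \left(5 - 0\right)\right)^{2} = \left(117 + \left(5 + 0\right)\right)^{2} = \left(117 + 5\right)^{2} = 122^{2} = 14884$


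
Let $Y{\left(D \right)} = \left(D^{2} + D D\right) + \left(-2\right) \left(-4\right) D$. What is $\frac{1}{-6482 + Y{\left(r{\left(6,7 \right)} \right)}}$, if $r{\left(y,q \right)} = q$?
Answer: $- \frac{1}{6328} \approx -0.00015803$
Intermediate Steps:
$Y{\left(D \right)} = 2 D^{2} + 8 D$ ($Y{\left(D \right)} = \left(D^{2} + D^{2}\right) + 8 D = 2 D^{2} + 8 D$)
$\frac{1}{-6482 + Y{\left(r{\left(6,7 \right)} \right)}} = \frac{1}{-6482 + 2 \cdot 7 \left(4 + 7\right)} = \frac{1}{-6482 + 2 \cdot 7 \cdot 11} = \frac{1}{-6482 + 154} = \frac{1}{-6328} = - \frac{1}{6328}$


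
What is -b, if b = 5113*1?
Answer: -5113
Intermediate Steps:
b = 5113
-b = -1*5113 = -5113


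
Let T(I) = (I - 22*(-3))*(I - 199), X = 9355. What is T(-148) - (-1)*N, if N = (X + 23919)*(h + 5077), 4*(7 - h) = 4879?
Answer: 257215017/2 ≈ 1.2861e+8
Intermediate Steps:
h = -4851/4 (h = 7 - ¼*4879 = 7 - 4879/4 = -4851/4 ≈ -1212.8)
N = 257158109/2 (N = (9355 + 23919)*(-4851/4 + 5077) = 33274*(15457/4) = 257158109/2 ≈ 1.2858e+8)
T(I) = (-199 + I)*(66 + I) (T(I) = (I + 66)*(-199 + I) = (66 + I)*(-199 + I) = (-199 + I)*(66 + I))
T(-148) - (-1)*N = (-13134 + (-148)² - 133*(-148)) - (-1)*257158109/2 = (-13134 + 21904 + 19684) - 1*(-257158109/2) = 28454 + 257158109/2 = 257215017/2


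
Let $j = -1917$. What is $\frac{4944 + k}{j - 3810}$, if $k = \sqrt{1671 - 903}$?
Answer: $- \frac{1648}{1909} - \frac{16 \sqrt{3}}{5727} \approx -0.86812$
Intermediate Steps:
$k = 16 \sqrt{3}$ ($k = \sqrt{768} = 16 \sqrt{3} \approx 27.713$)
$\frac{4944 + k}{j - 3810} = \frac{4944 + 16 \sqrt{3}}{-1917 - 3810} = \frac{4944 + 16 \sqrt{3}}{-5727} = \left(4944 + 16 \sqrt{3}\right) \left(- \frac{1}{5727}\right) = - \frac{1648}{1909} - \frac{16 \sqrt{3}}{5727}$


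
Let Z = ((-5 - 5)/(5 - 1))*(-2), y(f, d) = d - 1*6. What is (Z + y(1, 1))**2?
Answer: 0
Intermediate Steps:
y(f, d) = -6 + d (y(f, d) = d - 6 = -6 + d)
Z = 5 (Z = -10/4*(-2) = -10*1/4*(-2) = -5/2*(-2) = 5)
(Z + y(1, 1))**2 = (5 + (-6 + 1))**2 = (5 - 5)**2 = 0**2 = 0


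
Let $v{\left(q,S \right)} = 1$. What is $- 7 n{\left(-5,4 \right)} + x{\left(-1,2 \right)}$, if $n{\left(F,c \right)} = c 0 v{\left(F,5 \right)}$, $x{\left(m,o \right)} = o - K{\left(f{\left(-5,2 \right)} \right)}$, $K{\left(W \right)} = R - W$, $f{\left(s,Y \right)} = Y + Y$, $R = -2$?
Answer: $8$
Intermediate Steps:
$f{\left(s,Y \right)} = 2 Y$
$K{\left(W \right)} = -2 - W$
$x{\left(m,o \right)} = 6 + o$ ($x{\left(m,o \right)} = o - \left(-2 - 2 \cdot 2\right) = o - \left(-2 - 4\right) = o - -6 = o + 6 = 6 + o$)
$n{\left(F,c \right)} = 0$ ($n{\left(F,c \right)} = c 0 \cdot 1 = 0 \cdot 1 = 0$)
$- 7 n{\left(-5,4 \right)} + x{\left(-1,2 \right)} = \left(-7\right) 0 + \left(6 + 2\right) = 0 + 8 = 8$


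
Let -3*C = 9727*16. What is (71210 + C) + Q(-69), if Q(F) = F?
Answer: 57791/3 ≈ 19264.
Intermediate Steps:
C = -155632/3 (C = -9727*16/3 = -⅓*155632 = -155632/3 ≈ -51877.)
(71210 + C) + Q(-69) = (71210 - 155632/3) - 69 = 57998/3 - 69 = 57791/3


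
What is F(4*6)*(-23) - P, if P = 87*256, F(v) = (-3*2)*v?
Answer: -18960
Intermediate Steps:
F(v) = -6*v
P = 22272
F(4*6)*(-23) - P = -24*6*(-23) - 1*22272 = -6*24*(-23) - 22272 = -144*(-23) - 22272 = 3312 - 22272 = -18960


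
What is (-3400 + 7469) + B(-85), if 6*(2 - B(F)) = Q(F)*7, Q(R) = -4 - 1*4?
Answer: 12241/3 ≈ 4080.3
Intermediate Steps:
Q(R) = -8 (Q(R) = -4 - 4 = -8)
B(F) = 34/3 (B(F) = 2 - (-4)*7/3 = 2 - ⅙*(-56) = 2 + 28/3 = 34/3)
(-3400 + 7469) + B(-85) = (-3400 + 7469) + 34/3 = 4069 + 34/3 = 12241/3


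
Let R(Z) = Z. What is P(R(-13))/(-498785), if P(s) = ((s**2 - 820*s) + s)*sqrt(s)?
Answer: -10816*I*sqrt(13)/498785 ≈ -0.078185*I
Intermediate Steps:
P(s) = sqrt(s)*(s**2 - 819*s) (P(s) = (s**2 - 819*s)*sqrt(s) = sqrt(s)*(s**2 - 819*s))
P(R(-13))/(-498785) = ((-13)**(3/2)*(-819 - 13))/(-498785) = (-13*I*sqrt(13)*(-832))*(-1/498785) = (10816*I*sqrt(13))*(-1/498785) = -10816*I*sqrt(13)/498785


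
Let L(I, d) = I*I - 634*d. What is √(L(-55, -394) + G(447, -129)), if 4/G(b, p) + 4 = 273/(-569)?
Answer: √1642673616697/2549 ≈ 502.81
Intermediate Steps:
G(b, p) = -2276/2549 (G(b, p) = 4/(-4 + 273/(-569)) = 4/(-4 + 273*(-1/569)) = 4/(-4 - 273/569) = 4/(-2549/569) = 4*(-569/2549) = -2276/2549)
L(I, d) = I² - 634*d
√(L(-55, -394) + G(447, -129)) = √(((-55)² - 634*(-394)) - 2276/2549) = √((3025 + 249796) - 2276/2549) = √(252821 - 2276/2549) = √(644438453/2549) = √1642673616697/2549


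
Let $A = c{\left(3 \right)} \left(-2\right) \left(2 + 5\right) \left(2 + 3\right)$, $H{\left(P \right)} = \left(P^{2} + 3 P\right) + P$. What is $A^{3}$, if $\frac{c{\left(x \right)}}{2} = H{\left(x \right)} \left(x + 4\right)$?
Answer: $-8716379112000$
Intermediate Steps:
$H{\left(P \right)} = P^{2} + 4 P$
$c{\left(x \right)} = 2 x \left(4 + x\right)^{2}$ ($c{\left(x \right)} = 2 x \left(4 + x\right) \left(x + 4\right) = 2 x \left(4 + x\right) \left(4 + x\right) = 2 x \left(4 + x\right)^{2}$)
$A = -20580$ ($A = 2 \cdot 3 \left(4 + 3\right)^{2} \left(-2\right) \left(2 + 5\right) \left(2 + 3\right) = 2 \cdot 3 \cdot 7^{2} \left(-2\right) 7 \cdot 5 = 2 \cdot 3 \cdot 49 \left(-2\right) 35 = 294 \left(-2\right) 35 = \left(-588\right) 35 = -20580$)
$A^{3} = \left(-20580\right)^{3} = -8716379112000$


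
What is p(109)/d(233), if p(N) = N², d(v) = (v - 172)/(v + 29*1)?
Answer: 3112822/61 ≈ 51030.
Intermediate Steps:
d(v) = (-172 + v)/(29 + v) (d(v) = (-172 + v)/(v + 29) = (-172 + v)/(29 + v))
p(109)/d(233) = 109²/(((-172 + 233)/(29 + 233))) = 11881/((61/262)) = 11881/(((1/262)*61)) = 11881/(61/262) = 11881*(262/61) = 3112822/61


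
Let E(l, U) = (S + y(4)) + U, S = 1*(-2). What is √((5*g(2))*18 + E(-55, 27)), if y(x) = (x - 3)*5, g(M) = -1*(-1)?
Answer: 2*√30 ≈ 10.954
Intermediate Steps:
g(M) = 1
S = -2
y(x) = -15 + 5*x (y(x) = (-3 + x)*5 = -15 + 5*x)
E(l, U) = 3 + U (E(l, U) = (-2 + (-15 + 5*4)) + U = (-2 + (-15 + 20)) + U = (-2 + 5) + U = 3 + U)
√((5*g(2))*18 + E(-55, 27)) = √((5*1)*18 + (3 + 27)) = √(5*18 + 30) = √(90 + 30) = √120 = 2*√30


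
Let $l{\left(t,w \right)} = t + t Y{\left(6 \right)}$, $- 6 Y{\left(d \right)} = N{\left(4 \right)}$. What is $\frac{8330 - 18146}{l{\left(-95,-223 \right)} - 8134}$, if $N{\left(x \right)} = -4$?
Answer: $\frac{29448}{24877} \approx 1.1837$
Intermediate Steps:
$Y{\left(d \right)} = \frac{2}{3}$ ($Y{\left(d \right)} = \left(- \frac{1}{6}\right) \left(-4\right) = \frac{2}{3}$)
$l{\left(t,w \right)} = \frac{5 t}{3}$ ($l{\left(t,w \right)} = t + t \frac{2}{3} = t + \frac{2 t}{3} = \frac{5 t}{3}$)
$\frac{8330 - 18146}{l{\left(-95,-223 \right)} - 8134} = \frac{8330 - 18146}{\frac{5}{3} \left(-95\right) - 8134} = - \frac{9816}{- \frac{475}{3} - 8134} = - \frac{9816}{- \frac{24877}{3}} = \left(-9816\right) \left(- \frac{3}{24877}\right) = \frac{29448}{24877}$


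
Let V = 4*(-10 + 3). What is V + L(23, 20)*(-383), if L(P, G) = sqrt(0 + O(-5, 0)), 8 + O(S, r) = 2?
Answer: -28 - 383*I*sqrt(6) ≈ -28.0 - 938.15*I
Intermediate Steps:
O(S, r) = -6 (O(S, r) = -8 + 2 = -6)
V = -28 (V = 4*(-7) = -28)
L(P, G) = I*sqrt(6) (L(P, G) = sqrt(0 - 6) = sqrt(-6) = I*sqrt(6))
V + L(23, 20)*(-383) = -28 + (I*sqrt(6))*(-383) = -28 - 383*I*sqrt(6)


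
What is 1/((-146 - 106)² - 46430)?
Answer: 1/17074 ≈ 5.8569e-5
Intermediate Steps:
1/((-146 - 106)² - 46430) = 1/((-252)² - 46430) = 1/(63504 - 46430) = 1/17074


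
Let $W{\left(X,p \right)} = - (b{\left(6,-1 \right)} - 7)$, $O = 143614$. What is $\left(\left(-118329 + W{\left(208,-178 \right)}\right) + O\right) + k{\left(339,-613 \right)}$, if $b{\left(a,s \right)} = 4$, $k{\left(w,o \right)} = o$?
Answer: $24675$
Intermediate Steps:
$W{\left(X,p \right)} = 3$ ($W{\left(X,p \right)} = - (4 - 7) = \left(-1\right) \left(-3\right) = 3$)
$\left(\left(-118329 + W{\left(208,-178 \right)}\right) + O\right) + k{\left(339,-613 \right)} = \left(\left(-118329 + 3\right) + 143614\right) - 613 = \left(-118326 + 143614\right) - 613 = 25288 - 613 = 24675$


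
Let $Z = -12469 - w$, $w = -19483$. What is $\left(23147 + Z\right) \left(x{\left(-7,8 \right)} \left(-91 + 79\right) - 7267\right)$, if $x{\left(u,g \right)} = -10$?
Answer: $-215560667$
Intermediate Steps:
$Z = 7014$ ($Z = -12469 - -19483 = -12469 + 19483 = 7014$)
$\left(23147 + Z\right) \left(x{\left(-7,8 \right)} \left(-91 + 79\right) - 7267\right) = \left(23147 + 7014\right) \left(- 10 \left(-91 + 79\right) - 7267\right) = 30161 \left(\left(-10\right) \left(-12\right) - 7267\right) = 30161 \left(120 - 7267\right) = 30161 \left(-7147\right) = -215560667$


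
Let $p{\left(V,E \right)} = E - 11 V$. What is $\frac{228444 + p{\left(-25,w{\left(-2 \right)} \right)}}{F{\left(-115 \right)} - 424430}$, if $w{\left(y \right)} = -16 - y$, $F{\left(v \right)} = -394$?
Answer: $- \frac{76235}{141608} \approx -0.53835$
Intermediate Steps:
$\frac{228444 + p{\left(-25,w{\left(-2 \right)} \right)}}{F{\left(-115 \right)} - 424430} = \frac{228444 - -261}{-394 - 424430} = \frac{228444 + \left(\left(-16 + 2\right) + 275\right)}{-424824} = \left(228444 + \left(-14 + 275\right)\right) \left(- \frac{1}{424824}\right) = \left(228444 + 261\right) \left(- \frac{1}{424824}\right) = 228705 \left(- \frac{1}{424824}\right) = - \frac{76235}{141608}$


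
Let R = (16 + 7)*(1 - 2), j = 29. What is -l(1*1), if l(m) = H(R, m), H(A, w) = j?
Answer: -29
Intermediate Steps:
R = -23 (R = 23*(-1) = -23)
H(A, w) = 29
l(m) = 29
-l(1*1) = -1*29 = -29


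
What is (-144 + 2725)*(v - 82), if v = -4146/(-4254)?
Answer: -148270707/709 ≈ -2.0913e+5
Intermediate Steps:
v = 691/709 (v = -4146*(-1/4254) = 691/709 ≈ 0.97461)
(-144 + 2725)*(v - 82) = (-144 + 2725)*(691/709 - 82) = 2581*(-57447/709) = -148270707/709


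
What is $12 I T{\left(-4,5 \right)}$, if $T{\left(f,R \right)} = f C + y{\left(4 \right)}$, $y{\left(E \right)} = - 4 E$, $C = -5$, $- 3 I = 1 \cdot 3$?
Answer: $-48$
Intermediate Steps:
$I = -1$ ($I = - \frac{1 \cdot 3}{3} = \left(- \frac{1}{3}\right) 3 = -1$)
$T{\left(f,R \right)} = -16 - 5 f$ ($T{\left(f,R \right)} = f \left(-5\right) - 16 = - 5 f - 16 = -16 - 5 f$)
$12 I T{\left(-4,5 \right)} = 12 \left(-1\right) \left(-16 - -20\right) = - 12 \left(-16 + 20\right) = \left(-12\right) 4 = -48$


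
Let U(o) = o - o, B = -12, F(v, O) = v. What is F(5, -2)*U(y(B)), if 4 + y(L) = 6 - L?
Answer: 0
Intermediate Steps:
y(L) = 2 - L (y(L) = -4 + (6 - L) = 2 - L)
U(o) = 0
F(5, -2)*U(y(B)) = 5*0 = 0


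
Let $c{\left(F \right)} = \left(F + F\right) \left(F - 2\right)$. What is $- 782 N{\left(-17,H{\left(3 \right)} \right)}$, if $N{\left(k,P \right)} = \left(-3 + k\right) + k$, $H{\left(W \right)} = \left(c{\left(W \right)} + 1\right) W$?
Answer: $28934$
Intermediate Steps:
$c{\left(F \right)} = 2 F \left(-2 + F\right)$
$H{\left(W \right)} = W \left(1 + 2 W \left(-2 + W\right)\right)$ ($H{\left(W \right)} = \left(2 W \left(-2 + W\right) + 1\right) W = \left(1 + 2 W \left(-2 + W\right)\right) W = W \left(1 + 2 W \left(-2 + W\right)\right)$)
$N{\left(k,P \right)} = -3 + 2 k$
$- 782 N{\left(-17,H{\left(3 \right)} \right)} = - 782 \left(-3 + 2 \left(-17\right)\right) = - 782 \left(-3 - 34\right) = \left(-782\right) \left(-37\right) = 28934$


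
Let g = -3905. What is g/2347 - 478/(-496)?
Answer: -407507/582056 ≈ -0.70012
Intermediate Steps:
g/2347 - 478/(-496) = -3905/2347 - 478/(-496) = -3905*1/2347 - 478*(-1/496) = -3905/2347 + 239/248 = -407507/582056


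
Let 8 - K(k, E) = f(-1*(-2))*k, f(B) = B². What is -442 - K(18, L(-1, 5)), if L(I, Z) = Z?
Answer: -378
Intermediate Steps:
K(k, E) = 8 - 4*k (K(k, E) = 8 - (-1*(-2))²*k = 8 - 2²*k = 8 - 4*k)
-442 - K(18, L(-1, 5)) = -442 - (8 - 4*18) = -442 - (8 - 72) = -442 - 1*(-64) = -442 + 64 = -378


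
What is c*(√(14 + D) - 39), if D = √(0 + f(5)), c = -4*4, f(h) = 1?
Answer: 624 - 16*√15 ≈ 562.03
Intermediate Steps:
c = -16
D = 1 (D = √(0 + 1) = √1 = 1)
c*(√(14 + D) - 39) = -16*(√(14 + 1) - 39) = -16*(√15 - 39) = -16*(-39 + √15) = 624 - 16*√15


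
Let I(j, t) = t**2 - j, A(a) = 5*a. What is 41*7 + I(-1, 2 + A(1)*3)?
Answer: 577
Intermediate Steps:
41*7 + I(-1, 2 + A(1)*3) = 41*7 + ((2 + (5*1)*3)**2 - 1*(-1)) = 287 + ((2 + 5*3)**2 + 1) = 287 + ((2 + 15)**2 + 1) = 287 + (17**2 + 1) = 287 + (289 + 1) = 287 + 290 = 577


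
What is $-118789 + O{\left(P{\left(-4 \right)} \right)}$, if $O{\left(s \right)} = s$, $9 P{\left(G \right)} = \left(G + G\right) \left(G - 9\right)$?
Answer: $- \frac{1068997}{9} \approx -1.1878 \cdot 10^{5}$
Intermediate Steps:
$P{\left(G \right)} = \frac{2 G \left(-9 + G\right)}{9}$ ($P{\left(G \right)} = \frac{\left(G + G\right) \left(G - 9\right)}{9} = \frac{2 G \left(-9 + G\right)}{9}$)
$-118789 + O{\left(P{\left(-4 \right)} \right)} = -118789 + \frac{2}{9} \left(-4\right) \left(-9 - 4\right) = -118789 + \frac{2}{9} \left(-4\right) \left(-13\right) = -118789 + \frac{104}{9} = - \frac{1068997}{9}$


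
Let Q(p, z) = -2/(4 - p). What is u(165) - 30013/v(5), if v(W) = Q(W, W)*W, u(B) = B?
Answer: -28363/10 ≈ -2836.3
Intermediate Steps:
v(W) = 2*W/(-4 + W) (v(W) = (2/(-4 + W))*W = 2*W/(-4 + W))
u(165) - 30013/v(5) = 165 - 30013/(2*5/(-4 + 5)) = 165 - 30013/(2*5/1) = 165 - 30013/(2*5*1) = 165 - 30013/10 = -28363/10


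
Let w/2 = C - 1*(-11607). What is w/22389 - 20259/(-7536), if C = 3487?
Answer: 227025173/56241168 ≈ 4.0366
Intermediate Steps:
w = 30188 (w = 2*(3487 - 1*(-11607)) = 2*(3487 + 11607) = 2*15094 = 30188)
w/22389 - 20259/(-7536) = 30188/22389 - 20259/(-7536) = 30188*(1/22389) - 20259*(-1/7536) = 30188/22389 + 6753/2512 = 227025173/56241168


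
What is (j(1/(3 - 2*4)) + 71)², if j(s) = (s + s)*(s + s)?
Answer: 3164841/625 ≈ 5063.7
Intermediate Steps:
j(s) = 4*s² (j(s) = (2*s)*(2*s) = 4*s²)
(j(1/(3 - 2*4)) + 71)² = (4*(1/(3 - 2*4))² + 71)² = (4*(1/(3 - 8))² + 71)² = (4*(1/(-5))² + 71)² = (4*(-⅕)² + 71)² = (4*(1/25) + 71)² = (4/25 + 71)² = (1779/25)² = 3164841/625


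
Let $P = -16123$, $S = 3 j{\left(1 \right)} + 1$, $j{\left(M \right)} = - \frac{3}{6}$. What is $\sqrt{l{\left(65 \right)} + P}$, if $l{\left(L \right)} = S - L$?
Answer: $\frac{i \sqrt{64754}}{2} \approx 127.23 i$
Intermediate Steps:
$j{\left(M \right)} = - \frac{1}{2}$ ($j{\left(M \right)} = \left(-3\right) \frac{1}{6} = - \frac{1}{2}$)
$S = - \frac{1}{2}$ ($S = 3 \left(- \frac{1}{2}\right) + 1 = - \frac{3}{2} + 1 = - \frac{1}{2} \approx -0.5$)
$l{\left(L \right)} = - \frac{1}{2} - L$
$\sqrt{l{\left(65 \right)} + P} = \sqrt{\left(- \frac{1}{2} - 65\right) - 16123} = \sqrt{- \frac{131}{2} - 16123} = \sqrt{- \frac{32377}{2}} = \frac{i \sqrt{64754}}{2}$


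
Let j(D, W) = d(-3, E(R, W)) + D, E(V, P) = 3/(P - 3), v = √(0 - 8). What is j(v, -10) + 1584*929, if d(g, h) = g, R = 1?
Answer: 1471533 + 2*I*√2 ≈ 1.4715e+6 + 2.8284*I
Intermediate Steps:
v = 2*I*√2 (v = √(-8) = 2*I*√2 ≈ 2.8284*I)
E(V, P) = 3/(-3 + P)
j(D, W) = -3 + D
j(v, -10) + 1584*929 = (-3 + 2*I*√2) + 1584*929 = (-3 + 2*I*√2) + 1471536 = 1471533 + 2*I*√2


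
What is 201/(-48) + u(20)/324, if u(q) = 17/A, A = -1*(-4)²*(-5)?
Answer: -108523/25920 ≈ -4.1868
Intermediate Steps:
A = 80 (A = -1*16*(-5) = -16*(-5) = 80)
u(q) = 17/80
201/(-48) + u(20)/324 = 201/(-48) + (17/80)/324 = 201*(-1/48) + (17/80)*(1/324) = -67/16 + 17/25920 = -108523/25920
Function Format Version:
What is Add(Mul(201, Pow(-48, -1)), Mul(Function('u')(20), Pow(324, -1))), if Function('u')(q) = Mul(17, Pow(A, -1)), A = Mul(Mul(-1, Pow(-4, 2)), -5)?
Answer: Rational(-108523, 25920) ≈ -4.1868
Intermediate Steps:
A = 80 (A = Mul(Mul(-1, 16), -5) = Mul(-16, -5) = 80)
Function('u')(q) = Rational(17, 80) (Function('u')(q) = Mul(17, Pow(80, -1)) = Mul(17, Rational(1, 80)) = Rational(17, 80))
Add(Mul(201, Pow(-48, -1)), Mul(Function('u')(20), Pow(324, -1))) = Add(Mul(201, Pow(-48, -1)), Mul(Rational(17, 80), Pow(324, -1))) = Add(Mul(201, Rational(-1, 48)), Mul(Rational(17, 80), Rational(1, 324))) = Add(Rational(-67, 16), Rational(17, 25920)) = Rational(-108523, 25920)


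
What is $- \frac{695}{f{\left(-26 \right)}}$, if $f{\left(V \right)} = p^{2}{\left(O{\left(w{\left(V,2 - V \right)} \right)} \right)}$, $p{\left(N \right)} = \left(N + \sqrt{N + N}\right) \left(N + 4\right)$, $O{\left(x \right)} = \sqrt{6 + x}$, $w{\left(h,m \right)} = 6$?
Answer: $- \frac{695}{528 + 224 \cdot 3^{\frac{3}{4}} + 304 \sqrt{3} + 384 \sqrt[4]{3}} \approx -0.33566$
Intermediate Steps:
$p{\left(N \right)} = \left(4 + N\right) \left(N + \sqrt{2} \sqrt{N}\right)$ ($p{\left(N \right)} = \left(N + \sqrt{2 N}\right) \left(4 + N\right) = \left(N + \sqrt{2} \sqrt{N}\right) \left(4 + N\right) = \left(4 + N\right) \left(N + \sqrt{2} \sqrt{N}\right)$)
$f{\left(V \right)} = \left(12 + 4 \cdot 3^{\frac{3}{4}} + 8 \sqrt{3} + 8 \sqrt[4]{3}\right)^{2}$ ($f{\left(V \right)} = \left(\left(\sqrt{6 + 6}\right)^{2} + 4 \sqrt{6 + 6} + \sqrt{2} \left(\sqrt{6 + 6}\right)^{\frac{3}{2}} + 4 \sqrt{2} \sqrt{\sqrt{6 + 6}}\right)^{2} = \left(\left(\sqrt{12}\right)^{2} + 4 \sqrt{12} + \sqrt{2} \left(\sqrt{12}\right)^{\frac{3}{2}} + 4 \sqrt{2} \sqrt{\sqrt{12}}\right)^{2} = \left(\left(2 \sqrt{3}\right)^{2} + 4 \cdot 2 \sqrt{3} + \sqrt{2} \left(2 \sqrt{3}\right)^{\frac{3}{2}} + 4 \sqrt{2} \sqrt{2 \sqrt{3}}\right)^{2} = \left(12 + 8 \sqrt{3} + \sqrt{2} \cdot 2 \sqrt{2} \cdot 3^{\frac{3}{4}} + 4 \sqrt{2} \sqrt{2} \sqrt[4]{3}\right)^{2} = \left(12 + 8 \sqrt{3} + 4 \cdot 3^{\frac{3}{4}} + 8 \sqrt[4]{3}\right)^{2} = \left(12 + 4 \cdot 3^{\frac{3}{4}} + 8 \sqrt{3} + 8 \sqrt[4]{3}\right)^{2}$)
$- \frac{695}{f{\left(-26 \right)}} = - \frac{695}{528 + 224 \cdot 3^{\frac{3}{4}} + 304 \sqrt{3} + 384 \sqrt[4]{3}}$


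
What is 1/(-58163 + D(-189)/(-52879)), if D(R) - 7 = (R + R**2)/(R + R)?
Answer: -52879/3075601190 ≈ -1.7193e-5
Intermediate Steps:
D(R) = 7 + (R + R**2)/(2*R) (D(R) = 7 + (R + R**2)/(R + R) = 7 + (R + R**2)/((2*R)) = 7 + (R + R**2)*(1/(2*R)) = 7 + (R + R**2)/(2*R))
1/(-58163 + D(-189)/(-52879)) = 1/(-58163 + (15/2 + (1/2)*(-189))/(-52879)) = 1/(-58163 + (15/2 - 189/2)*(-1/52879)) = 1/(-58163 - 87*(-1/52879)) = 1/(-58163 + 87/52879) = 1/(-3075601190/52879) = -52879/3075601190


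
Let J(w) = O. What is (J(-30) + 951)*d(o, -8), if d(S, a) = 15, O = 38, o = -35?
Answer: 14835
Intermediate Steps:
J(w) = 38
(J(-30) + 951)*d(o, -8) = (38 + 951)*15 = 989*15 = 14835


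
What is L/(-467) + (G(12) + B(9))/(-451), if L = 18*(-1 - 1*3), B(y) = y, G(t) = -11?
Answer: 33406/210617 ≈ 0.15861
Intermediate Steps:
L = -72 (L = 18*(-1 - 3) = 18*(-4) = -72)
L/(-467) + (G(12) + B(9))/(-451) = -72/(-467) + (-11 + 9)/(-451) = -72*(-1/467) - 2*(-1/451) = 72/467 + 2/451 = 33406/210617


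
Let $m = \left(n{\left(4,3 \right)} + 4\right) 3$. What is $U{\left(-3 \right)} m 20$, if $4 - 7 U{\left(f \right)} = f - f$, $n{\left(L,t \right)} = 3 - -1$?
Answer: $\frac{1920}{7} \approx 274.29$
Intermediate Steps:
$n{\left(L,t \right)} = 4$ ($n{\left(L,t \right)} = 3 + 1 = 4$)
$U{\left(f \right)} = \frac{4}{7}$ ($U{\left(f \right)} = \frac{4}{7} - \frac{f - f}{7} = \frac{4}{7} - 0 = \frac{4}{7} + 0 = \frac{4}{7}$)
$m = 24$ ($m = \left(4 + 4\right) 3 = 8 \cdot 3 = 24$)
$U{\left(-3 \right)} m 20 = \frac{4}{7} \cdot 24 \cdot 20 = \frac{96}{7} \cdot 20 = \frac{1920}{7}$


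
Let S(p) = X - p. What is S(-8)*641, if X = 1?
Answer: 5769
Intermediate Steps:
S(p) = 1 - p
S(-8)*641 = (1 - 1*(-8))*641 = (1 + 8)*641 = 9*641 = 5769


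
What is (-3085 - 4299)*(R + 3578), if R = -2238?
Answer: -9894560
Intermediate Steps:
(-3085 - 4299)*(R + 3578) = (-3085 - 4299)*(-2238 + 3578) = -7384*1340 = -9894560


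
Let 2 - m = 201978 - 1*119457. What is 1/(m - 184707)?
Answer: -1/267226 ≈ -3.7422e-6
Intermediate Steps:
m = -82519 (m = 2 - (201978 - 1*119457) = 2 - (201978 - 119457) = 2 - 1*82521 = 2 - 82521 = -82519)
1/(m - 184707) = 1/(-82519 - 184707) = 1/(-267226) = -1/267226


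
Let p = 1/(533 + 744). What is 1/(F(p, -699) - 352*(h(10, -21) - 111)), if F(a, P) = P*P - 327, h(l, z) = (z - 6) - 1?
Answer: 1/537202 ≈ 1.8615e-6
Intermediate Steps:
h(l, z) = -7 + z (h(l, z) = (-6 + z) - 1 = -7 + z)
p = 1/1277 ≈ 0.00078308
F(a, P) = -327 + P² (F(a, P) = P² - 327 = -327 + P²)
1/(F(p, -699) - 352*(h(10, -21) - 111)) = 1/((-327 + (-699)²) - 352*((-7 - 21) - 111)) = 1/((-327 + 488601) - 352*(-28 - 111)) = 1/(488274 - 352*(-139)) = 1/(488274 + 48928) = 1/537202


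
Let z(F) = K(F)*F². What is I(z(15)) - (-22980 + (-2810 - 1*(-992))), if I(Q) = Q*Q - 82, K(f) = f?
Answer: 11415341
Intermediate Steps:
z(F) = F³ (z(F) = F*F² = F³)
I(Q) = -82 + Q² (I(Q) = Q² - 82 = -82 + Q²)
I(z(15)) - (-22980 + (-2810 - 1*(-992))) = (-82 + (15³)²) - (-22980 + (-2810 - 1*(-992))) = (-82 + 3375²) - (-22980 + (-2810 + 992)) = (-82 + 11390625) - (-22980 - 1818) = 11390543 - 1*(-24798) = 11390543 + 24798 = 11415341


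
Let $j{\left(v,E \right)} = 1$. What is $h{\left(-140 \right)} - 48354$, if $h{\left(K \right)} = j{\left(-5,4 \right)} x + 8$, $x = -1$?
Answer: $-48347$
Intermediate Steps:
$h{\left(K \right)} = 7$ ($h{\left(K \right)} = 1 \left(-1\right) + 8 = -1 + 8 = 7$)
$h{\left(-140 \right)} - 48354 = 7 - 48354 = -48347$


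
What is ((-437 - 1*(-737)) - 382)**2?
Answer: 6724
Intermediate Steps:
((-437 - 1*(-737)) - 382)**2 = ((-437 + 737) - 382)**2 = (300 - 382)**2 = (-82)**2 = 6724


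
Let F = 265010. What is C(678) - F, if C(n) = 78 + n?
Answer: -264254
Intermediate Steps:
C(678) - F = (78 + 678) - 1*265010 = 756 - 265010 = -264254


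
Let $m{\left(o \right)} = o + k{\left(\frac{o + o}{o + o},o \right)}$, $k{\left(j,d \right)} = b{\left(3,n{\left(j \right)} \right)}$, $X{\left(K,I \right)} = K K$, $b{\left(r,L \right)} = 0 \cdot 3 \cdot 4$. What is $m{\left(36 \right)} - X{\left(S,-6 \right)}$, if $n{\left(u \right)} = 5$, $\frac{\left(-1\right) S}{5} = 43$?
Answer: $-46189$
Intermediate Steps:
$S = -215$ ($S = \left(-5\right) 43 = -215$)
$b{\left(r,L \right)} = 0$ ($b{\left(r,L \right)} = 0 \cdot 4 = 0$)
$X{\left(K,I \right)} = K^{2}$
$k{\left(j,d \right)} = 0$
$m{\left(o \right)} = o$ ($m{\left(o \right)} = o + 0 = o$)
$m{\left(36 \right)} - X{\left(S,-6 \right)} = 36 - \left(-215\right)^{2} = 36 - 46225 = -46189$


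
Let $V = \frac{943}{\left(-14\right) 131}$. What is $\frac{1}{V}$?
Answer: $- \frac{1834}{943} \approx -1.9449$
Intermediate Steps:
$V = - \frac{943}{1834}$ ($V = \frac{943}{-1834} = 943 \left(- \frac{1}{1834}\right) = - \frac{943}{1834} \approx -0.51418$)
$\frac{1}{V} = \frac{1}{- \frac{943}{1834}} = - \frac{1834}{943}$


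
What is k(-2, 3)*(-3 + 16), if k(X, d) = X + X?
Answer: -52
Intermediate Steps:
k(X, d) = 2*X
k(-2, 3)*(-3 + 16) = (2*(-2))*(-3 + 16) = -4*13 = -52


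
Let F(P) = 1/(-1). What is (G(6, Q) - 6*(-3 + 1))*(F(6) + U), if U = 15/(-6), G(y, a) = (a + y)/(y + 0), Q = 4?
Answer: -287/6 ≈ -47.833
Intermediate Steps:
G(y, a) = (a + y)/y
F(P) = -1
U = -5/2 (U = 15*(-⅙) = -5/2 ≈ -2.5000)
(G(6, Q) - 6*(-3 + 1))*(F(6) + U) = ((4 + 6)/6 - 6*(-3 + 1))*(-1 - 5/2) = ((⅙)*10 - 6*(-2))*(-7/2) = (5/3 - 1*(-12))*(-7/2) = (5/3 + 12)*(-7/2) = (41/3)*(-7/2) = -287/6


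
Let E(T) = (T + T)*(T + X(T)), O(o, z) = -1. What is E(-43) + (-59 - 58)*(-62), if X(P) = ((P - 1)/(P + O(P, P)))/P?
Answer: 10954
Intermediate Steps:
X(P) = 1/P (X(P) = ((P - 1)/(P - 1))/P = ((-1 + P)/(-1 + P))/P = 1/P)
E(T) = 2*T*(T + 1/T) (E(T) = (T + T)*(T + 1/T) = (2*T)*(T + 1/T) = 2*T*(T + 1/T))
E(-43) + (-59 - 58)*(-62) = (2 + 2*(-43)²) + (-59 - 58)*(-62) = (2 + 2*1849) - 117*(-62) = (2 + 3698) + 7254 = 3700 + 7254 = 10954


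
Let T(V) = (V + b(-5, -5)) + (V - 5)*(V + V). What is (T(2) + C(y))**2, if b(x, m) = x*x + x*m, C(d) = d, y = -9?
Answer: 961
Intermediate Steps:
b(x, m) = x**2 + m*x
T(V) = 50 + V + 2*V*(-5 + V) (T(V) = (V - 5*(-5 - 5)) + (V - 5)*(V + V) = (V - 5*(-10)) + (-5 + V)*(2*V) = (V + 50) + 2*V*(-5 + V) = (50 + V) + 2*V*(-5 + V) = 50 + V + 2*V*(-5 + V))
(T(2) + C(y))**2 = ((50 - 9*2 + 2*2**2) - 9)**2 = ((50 - 18 + 2*4) - 9)**2 = ((50 - 18 + 8) - 9)**2 = (40 - 9)**2 = 31**2 = 961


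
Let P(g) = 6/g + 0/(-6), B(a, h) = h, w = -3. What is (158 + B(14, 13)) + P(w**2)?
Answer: 515/3 ≈ 171.67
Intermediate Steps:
P(g) = 6/g (P(g) = 6/g + 0*(-1/6) = 6/g + 0 = 6/g)
(158 + B(14, 13)) + P(w**2) = (158 + 13) + 6/((-3)**2) = 171 + 6/9 = 171 + 6*(1/9) = 171 + 2/3 = 515/3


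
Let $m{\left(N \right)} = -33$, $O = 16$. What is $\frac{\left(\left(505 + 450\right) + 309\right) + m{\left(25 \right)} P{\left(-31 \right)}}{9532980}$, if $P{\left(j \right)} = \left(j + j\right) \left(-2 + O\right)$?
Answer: $\frac{7477}{2383245} \approx 0.0031373$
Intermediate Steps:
$P{\left(j \right)} = 28 j$ ($P{\left(j \right)} = \left(j + j\right) \left(-2 + 16\right) = 2 j 14 = 28 j$)
$\frac{\left(\left(505 + 450\right) + 309\right) + m{\left(25 \right)} P{\left(-31 \right)}}{9532980} = \frac{\left(\left(505 + 450\right) + 309\right) - 33 \cdot 28 \left(-31\right)}{9532980} = \left(\left(955 + 309\right) - -28644\right) \frac{1}{9532980} = \left(1264 + 28644\right) \frac{1}{9532980} = 29908 \cdot \frac{1}{9532980} = \frac{7477}{2383245}$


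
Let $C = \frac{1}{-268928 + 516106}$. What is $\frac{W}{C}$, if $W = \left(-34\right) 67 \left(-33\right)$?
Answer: $18581358972$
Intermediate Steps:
$C = \frac{1}{247178} \approx 4.0457 \cdot 10^{-6}$
$W = 75174$ ($W = \left(-2278\right) \left(-33\right) = 75174$)
$\frac{W}{C} = 75174 \frac{1}{\frac{1}{247178}} = 75174 \cdot 247178 = 18581358972$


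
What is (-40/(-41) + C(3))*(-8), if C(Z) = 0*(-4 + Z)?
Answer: -320/41 ≈ -7.8049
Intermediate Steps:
C(Z) = 0
(-40/(-41) + C(3))*(-8) = (-40/(-41) + 0)*(-8) = (-40*(-1/41) + 0)*(-8) = (40/41 + 0)*(-8) = (40/41)*(-8) = -320/41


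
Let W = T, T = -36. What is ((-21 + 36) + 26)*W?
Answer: -1476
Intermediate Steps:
W = -36
((-21 + 36) + 26)*W = ((-21 + 36) + 26)*(-36) = (15 + 26)*(-36) = 41*(-36) = -1476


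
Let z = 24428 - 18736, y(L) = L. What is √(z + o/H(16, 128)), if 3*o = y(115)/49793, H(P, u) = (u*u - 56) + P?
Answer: √942449728057085786262/406908396 ≈ 75.445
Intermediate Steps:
H(P, u) = -56 + P + u² (H(P, u) = (u² - 56) + P = (-56 + u²) + P = -56 + P + u²)
o = 115/149379 (o = (115/49793)/3 = (115*(1/49793))/3 = (⅓)*(115/49793) = 115/149379 ≈ 0.00076985)
z = 5692
√(z + o/H(16, 128)) = √(5692 + 115/(149379*(-56 + 16 + 128²))) = √(5692 + 115/(149379*(-56 + 16 + 16384))) = √(5692 + (115/149379)/16344) = √(5692 + (115/149379)*(1/16344)) = √(5692 + 115/2441450376) = √(13896735540307/2441450376) = √942449728057085786262/406908396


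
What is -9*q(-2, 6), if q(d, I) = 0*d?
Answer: 0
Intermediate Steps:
q(d, I) = 0
-9*q(-2, 6) = -9*0 = 0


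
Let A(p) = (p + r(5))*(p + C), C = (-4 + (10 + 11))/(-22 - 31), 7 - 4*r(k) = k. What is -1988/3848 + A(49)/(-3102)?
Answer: -3099497/2396342 ≈ -1.2934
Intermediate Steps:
r(k) = 7/4 - k/4
C = -17/53 (C = (-4 + 21)/(-53) = 17*(-1/53) = -17/53 ≈ -0.32075)
A(p) = (½ + p)*(-17/53 + p) (A(p) = (p + (7/4 - ¼*5))*(p - 17/53) = (p + (7/4 - 5/4))*(-17/53 + p) = (p + ½)*(-17/53 + p) = (½ + p)*(-17/53 + p))
-1988/3848 + A(49)/(-3102) = -1988/3848 + (-17/106 + 49² + (19/106)*49)/(-3102) = -1988*1/3848 + (-17/106 + 2401 + 931/106)*(-1/3102) = -497/962 + (127710/53)*(-1/3102) = -497/962 - 1935/2491 = -3099497/2396342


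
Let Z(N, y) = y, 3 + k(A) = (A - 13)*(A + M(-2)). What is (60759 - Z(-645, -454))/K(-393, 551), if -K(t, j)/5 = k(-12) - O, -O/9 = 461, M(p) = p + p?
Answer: -61213/22730 ≈ -2.6931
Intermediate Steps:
M(p) = 2*p
O = -4149 (O = -9*461 = -4149)
k(A) = -3 + (-13 + A)*(-4 + A) (k(A) = -3 + (A - 13)*(A + 2*(-2)) = -3 + (-13 + A)*(A - 4) = -3 + (-13 + A)*(-4 + A))
K(t, j) = -22730 (K(t, j) = -5*((49 + (-12)² - 17*(-12)) - 1*(-4149)) = -5*((49 + 144 + 204) + 4149) = -5*(397 + 4149) = -5*4546 = -22730)
(60759 - Z(-645, -454))/K(-393, 551) = (60759 - 1*(-454))/(-22730) = (60759 + 454)*(-1/22730) = 61213*(-1/22730) = -61213/22730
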